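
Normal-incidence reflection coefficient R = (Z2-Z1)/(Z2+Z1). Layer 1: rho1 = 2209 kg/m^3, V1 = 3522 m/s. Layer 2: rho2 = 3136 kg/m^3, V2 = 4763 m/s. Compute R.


Z1 = 2209 * 3522 = 7780098
Z2 = 3136 * 4763 = 14936768
R = (14936768 - 7780098) / (14936768 + 7780098) = 7156670 / 22716866 = 0.315

0.315


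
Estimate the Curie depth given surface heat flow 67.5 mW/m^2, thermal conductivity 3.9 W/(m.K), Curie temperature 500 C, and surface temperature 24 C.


T_Curie - T_surf = 500 - 24 = 476 C
Convert q to W/m^2: 67.5 mW/m^2 = 0.0675 W/m^2
d = 476 * 3.9 / 0.0675 = 27502.22 m

27502.22


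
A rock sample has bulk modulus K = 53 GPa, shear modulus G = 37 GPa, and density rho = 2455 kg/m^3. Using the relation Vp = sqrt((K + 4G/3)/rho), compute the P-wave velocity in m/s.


First compute the effective modulus:
K + 4G/3 = 53e9 + 4*37e9/3 = 102333333333.33 Pa
Then divide by density:
102333333333.33 / 2455 = 41683638.8323 Pa/(kg/m^3)
Take the square root:
Vp = sqrt(41683638.8323) = 6456.29 m/s

6456.29


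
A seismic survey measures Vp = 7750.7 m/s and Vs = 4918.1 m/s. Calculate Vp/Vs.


Vp/Vs = 7750.7 / 4918.1
= 1.576

1.576


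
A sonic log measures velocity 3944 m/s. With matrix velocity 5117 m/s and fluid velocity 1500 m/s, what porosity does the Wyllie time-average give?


1/V - 1/Vm = 1/3944 - 1/5117 = 5.812e-05
1/Vf - 1/Vm = 1/1500 - 1/5117 = 0.00047124
phi = 5.812e-05 / 0.00047124 = 0.1233

0.1233


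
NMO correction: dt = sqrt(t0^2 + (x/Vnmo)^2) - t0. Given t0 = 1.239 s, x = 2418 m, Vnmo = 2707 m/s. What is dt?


x/Vnmo = 2418/2707 = 0.89324
(x/Vnmo)^2 = 0.797877
t0^2 = 1.535121
sqrt(1.535121 + 0.797877) = 1.527416
dt = 1.527416 - 1.239 = 0.288416

0.288416


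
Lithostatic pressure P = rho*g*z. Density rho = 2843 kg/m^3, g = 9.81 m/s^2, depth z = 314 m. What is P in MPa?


P = rho * g * z / 1e6
= 2843 * 9.81 * 314 / 1e6
= 8757406.62 / 1e6
= 8.7574 MPa

8.7574


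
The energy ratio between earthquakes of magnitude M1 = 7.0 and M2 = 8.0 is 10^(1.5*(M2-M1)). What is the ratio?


M2 - M1 = 8.0 - 7.0 = 1.0
1.5 * 1.0 = 1.5
ratio = 10^1.5 = 31.62

31.62


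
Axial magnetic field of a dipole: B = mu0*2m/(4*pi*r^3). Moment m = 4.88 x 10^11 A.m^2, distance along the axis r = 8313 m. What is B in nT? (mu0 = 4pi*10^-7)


m = 4.88 x 10^11 = 488000000000 A.m^2
2m = 976000000000 A.m^2
r^3 = 8313^3 = 574477920297
B = (4pi*10^-7) * 976000000000 / (4*pi * 574477920297) * 1e9
= 1226477.771961 / 7219102456218.39 * 1e9
= 169.8934 nT

169.8934


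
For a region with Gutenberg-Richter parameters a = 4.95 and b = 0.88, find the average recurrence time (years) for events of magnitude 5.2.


log10(N) = 4.95 - 0.88*5.2 = 0.374
N = 10^0.374 = 2.36592
T = 1/N = 1/2.36592 = 0.4227 years

0.4227


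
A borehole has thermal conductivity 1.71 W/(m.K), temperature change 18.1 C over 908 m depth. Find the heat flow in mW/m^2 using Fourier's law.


q = k * dT / dz * 1000
= 1.71 * 18.1 / 908 * 1000
= 0.034087 * 1000
= 34.087 mW/m^2

34.087


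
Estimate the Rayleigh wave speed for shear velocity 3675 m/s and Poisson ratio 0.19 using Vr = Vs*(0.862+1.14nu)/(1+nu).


Numerator factor = 0.862 + 1.14*0.19 = 1.0786
Denominator = 1 + 0.19 = 1.19
Vr = 3675 * 1.0786 / 1.19 = 3330.97 m/s

3330.97


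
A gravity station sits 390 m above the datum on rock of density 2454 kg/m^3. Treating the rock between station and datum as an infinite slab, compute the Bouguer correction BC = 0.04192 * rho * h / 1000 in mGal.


BC = 0.04192 * rho * h / 1000
= 0.04192 * 2454 * 390 / 1000
= 40.12 mGal

40.12


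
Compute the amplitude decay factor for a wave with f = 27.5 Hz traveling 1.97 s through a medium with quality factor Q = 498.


pi*f*t/Q = pi*27.5*1.97/498 = 0.341759
A/A0 = exp(-0.341759) = 0.71052

0.71052


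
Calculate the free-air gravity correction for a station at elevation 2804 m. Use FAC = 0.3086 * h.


FAC = 0.3086 * h
= 0.3086 * 2804
= 865.3144 mGal

865.3144


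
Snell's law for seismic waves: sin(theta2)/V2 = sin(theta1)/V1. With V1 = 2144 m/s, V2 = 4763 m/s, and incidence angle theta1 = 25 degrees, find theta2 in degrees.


sin(theta1) = sin(25 deg) = 0.422618
sin(theta2) = V2/V1 * sin(theta1) = 4763/2144 * 0.422618 = 0.938867
theta2 = arcsin(0.938867) = 69.8621 degrees

69.8621


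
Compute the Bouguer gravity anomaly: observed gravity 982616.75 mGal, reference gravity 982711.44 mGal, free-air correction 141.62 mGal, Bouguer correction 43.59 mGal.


BA = g_obs - g_ref + FAC - BC
= 982616.75 - 982711.44 + 141.62 - 43.59
= 3.34 mGal

3.34


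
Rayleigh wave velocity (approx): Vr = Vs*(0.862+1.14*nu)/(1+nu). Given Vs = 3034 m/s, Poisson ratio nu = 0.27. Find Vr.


Numerator factor = 0.862 + 1.14*0.27 = 1.1698
Denominator = 1 + 0.27 = 1.27
Vr = 3034 * 1.1698 / 1.27 = 2794.62 m/s

2794.62


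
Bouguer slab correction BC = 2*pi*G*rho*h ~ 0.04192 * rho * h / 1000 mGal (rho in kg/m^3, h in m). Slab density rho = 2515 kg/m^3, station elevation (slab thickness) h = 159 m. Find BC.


BC = 0.04192 * rho * h / 1000
= 0.04192 * 2515 * 159 / 1000
= 16.7632 mGal

16.7632


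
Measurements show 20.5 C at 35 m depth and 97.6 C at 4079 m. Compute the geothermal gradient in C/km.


dT = 97.6 - 20.5 = 77.1 C
dz = 4079 - 35 = 4044 m
gradient = dT/dz * 1000 = 77.1/4044 * 1000 = 19.0653 C/km

19.0653


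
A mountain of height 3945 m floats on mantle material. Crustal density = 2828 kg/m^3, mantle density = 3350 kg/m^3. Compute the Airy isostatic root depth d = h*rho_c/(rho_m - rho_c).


rho_m - rho_c = 3350 - 2828 = 522
d = 3945 * 2828 / 522
= 11156460 / 522
= 21372.53 m

21372.53


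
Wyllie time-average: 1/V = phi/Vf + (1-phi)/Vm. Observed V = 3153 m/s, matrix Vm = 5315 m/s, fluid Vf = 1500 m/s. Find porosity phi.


1/V - 1/Vm = 1/3153 - 1/5315 = 0.00012901
1/Vf - 1/Vm = 1/1500 - 1/5315 = 0.00047852
phi = 0.00012901 / 0.00047852 = 0.2696

0.2696


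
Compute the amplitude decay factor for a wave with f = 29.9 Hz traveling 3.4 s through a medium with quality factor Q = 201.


pi*f*t/Q = pi*29.9*3.4/201 = 1.588927
A/A0 = exp(-1.588927) = 0.204145

0.204145


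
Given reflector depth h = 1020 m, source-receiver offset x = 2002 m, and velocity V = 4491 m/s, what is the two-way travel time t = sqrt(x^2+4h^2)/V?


x^2 + 4h^2 = 2002^2 + 4*1020^2 = 4008004 + 4161600 = 8169604
sqrt(8169604) = 2858.2519
t = 2858.2519 / 4491 = 0.6364 s

0.6364


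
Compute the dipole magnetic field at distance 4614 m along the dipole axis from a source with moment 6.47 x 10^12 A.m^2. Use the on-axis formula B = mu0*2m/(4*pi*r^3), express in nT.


m = 6.47 x 10^12 = 6470000000000 A.m^2
2m = 12940000000000 A.m^2
r^3 = 4614^3 = 98227427544
B = (4pi*10^-7) * 12940000000000 / (4*pi * 98227427544) * 1e9
= 16260883.574981 / 1234362259013.02 * 1e9
= 13173.51 nT

13173.51


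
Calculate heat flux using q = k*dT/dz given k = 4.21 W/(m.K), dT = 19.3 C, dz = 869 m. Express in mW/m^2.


q = k * dT / dz * 1000
= 4.21 * 19.3 / 869 * 1000
= 0.093502 * 1000
= 93.5017 mW/m^2

93.5017


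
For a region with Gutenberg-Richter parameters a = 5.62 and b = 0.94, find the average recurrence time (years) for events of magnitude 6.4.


log10(N) = 5.62 - 0.94*6.4 = -0.396
N = 10^-0.396 = 0.401791
T = 1/N = 1/0.401791 = 2.4889 years

2.4889


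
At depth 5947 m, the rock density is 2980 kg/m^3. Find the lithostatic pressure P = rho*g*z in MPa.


P = rho * g * z / 1e6
= 2980 * 9.81 * 5947 / 1e6
= 173853408.6 / 1e6
= 173.8534 MPa

173.8534


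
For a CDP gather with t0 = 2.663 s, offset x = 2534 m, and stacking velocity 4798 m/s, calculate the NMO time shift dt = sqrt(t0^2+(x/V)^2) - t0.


x/Vnmo = 2534/4798 = 0.528137
(x/Vnmo)^2 = 0.278928
t0^2 = 7.091569
sqrt(7.091569 + 0.278928) = 2.714866
dt = 2.714866 - 2.663 = 0.051866

0.051866


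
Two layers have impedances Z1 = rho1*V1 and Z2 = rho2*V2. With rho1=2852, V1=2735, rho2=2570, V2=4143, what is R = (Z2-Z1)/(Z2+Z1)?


Z1 = 2852 * 2735 = 7800220
Z2 = 2570 * 4143 = 10647510
R = (10647510 - 7800220) / (10647510 + 7800220) = 2847290 / 18447730 = 0.1543

0.1543


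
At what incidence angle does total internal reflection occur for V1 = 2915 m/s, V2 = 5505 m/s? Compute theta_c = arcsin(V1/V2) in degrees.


V1/V2 = 2915/5505 = 0.529519
theta_c = arcsin(0.529519) = 31.9729 degrees

31.9729


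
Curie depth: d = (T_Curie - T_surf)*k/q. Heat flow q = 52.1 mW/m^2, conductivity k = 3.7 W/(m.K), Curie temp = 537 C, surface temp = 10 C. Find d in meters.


T_Curie - T_surf = 537 - 10 = 527 C
Convert q to W/m^2: 52.1 mW/m^2 = 0.0521 W/m^2
d = 527 * 3.7 / 0.0521 = 37426.1 m

37426.1


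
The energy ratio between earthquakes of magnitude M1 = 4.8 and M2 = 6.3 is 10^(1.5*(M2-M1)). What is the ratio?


M2 - M1 = 6.3 - 4.8 = 1.5
1.5 * 1.5 = 2.25
ratio = 10^2.25 = 177.83

177.83


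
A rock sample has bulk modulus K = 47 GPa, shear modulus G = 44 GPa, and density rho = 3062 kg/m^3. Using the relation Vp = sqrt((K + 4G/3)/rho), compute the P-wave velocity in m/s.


First compute the effective modulus:
K + 4G/3 = 47e9 + 4*44e9/3 = 105666666666.67 Pa
Then divide by density:
105666666666.67 / 3062 = 34509035.4888 Pa/(kg/m^3)
Take the square root:
Vp = sqrt(34509035.4888) = 5874.44 m/s

5874.44


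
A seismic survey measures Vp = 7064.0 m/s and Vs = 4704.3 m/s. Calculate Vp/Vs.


Vp/Vs = 7064.0 / 4704.3
= 1.5016

1.5016


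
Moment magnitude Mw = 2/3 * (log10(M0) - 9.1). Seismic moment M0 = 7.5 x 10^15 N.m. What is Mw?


log10(M0) = log10(7.5 x 10^15) = 15.8751
Mw = 2/3 * (15.8751 - 9.1)
= 2/3 * 6.7751
= 4.52

4.52


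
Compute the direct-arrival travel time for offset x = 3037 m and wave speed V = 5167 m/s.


t = x / V
= 3037 / 5167
= 0.5878 s

0.5878


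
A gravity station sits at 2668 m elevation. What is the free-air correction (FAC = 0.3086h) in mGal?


FAC = 0.3086 * h
= 0.3086 * 2668
= 823.3448 mGal

823.3448


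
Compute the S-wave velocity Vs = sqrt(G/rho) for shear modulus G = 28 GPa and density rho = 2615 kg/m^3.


Convert G to Pa: G = 28e9 Pa
Compute G/rho = 28e9 / 2615 = 10707456.979
Vs = sqrt(10707456.979) = 3272.23 m/s

3272.23


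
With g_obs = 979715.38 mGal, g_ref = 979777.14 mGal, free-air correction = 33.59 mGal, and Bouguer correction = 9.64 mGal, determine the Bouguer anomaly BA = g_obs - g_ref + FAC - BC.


BA = g_obs - g_ref + FAC - BC
= 979715.38 - 979777.14 + 33.59 - 9.64
= -37.81 mGal

-37.81


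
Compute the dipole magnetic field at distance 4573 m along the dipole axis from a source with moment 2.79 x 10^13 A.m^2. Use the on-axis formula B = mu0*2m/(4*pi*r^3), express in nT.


m = 2.79 x 10^13 = 27900000000000 A.m^2
2m = 55800000000000 A.m^2
r^3 = 4573^3 = 95632080517
B = (4pi*10^-7) * 55800000000000 / (4*pi * 95632080517) * 1e9
= 70120348.028124 / 1201748166398.86 * 1e9
= 58348.6208 nT

58348.6208


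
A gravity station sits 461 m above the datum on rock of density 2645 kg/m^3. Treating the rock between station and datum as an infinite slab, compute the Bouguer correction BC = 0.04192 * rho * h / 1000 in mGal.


BC = 0.04192 * rho * h / 1000
= 0.04192 * 2645 * 461 / 1000
= 51.1149 mGal

51.1149


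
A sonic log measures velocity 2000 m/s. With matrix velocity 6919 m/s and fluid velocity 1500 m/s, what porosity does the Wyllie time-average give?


1/V - 1/Vm = 1/2000 - 1/6919 = 0.00035547
1/Vf - 1/Vm = 1/1500 - 1/6919 = 0.00052214
phi = 0.00035547 / 0.00052214 = 0.6808

0.6808


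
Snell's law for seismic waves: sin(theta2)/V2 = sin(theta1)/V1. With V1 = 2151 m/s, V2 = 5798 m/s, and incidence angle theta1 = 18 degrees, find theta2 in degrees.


sin(theta1) = sin(18 deg) = 0.309017
sin(theta2) = V2/V1 * sin(theta1) = 5798/2151 * 0.309017 = 0.832952
theta2 = arcsin(0.832952) = 56.4032 degrees

56.4032


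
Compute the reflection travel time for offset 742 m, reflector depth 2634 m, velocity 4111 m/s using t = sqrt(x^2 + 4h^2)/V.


x^2 + 4h^2 = 742^2 + 4*2634^2 = 550564 + 27751824 = 28302388
sqrt(28302388) = 5319.9989
t = 5319.9989 / 4111 = 1.2941 s

1.2941


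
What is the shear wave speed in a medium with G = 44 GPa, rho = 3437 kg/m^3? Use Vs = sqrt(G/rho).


Convert G to Pa: G = 44e9 Pa
Compute G/rho = 44e9 / 3437 = 12801862.089
Vs = sqrt(12801862.089) = 3577.97 m/s

3577.97


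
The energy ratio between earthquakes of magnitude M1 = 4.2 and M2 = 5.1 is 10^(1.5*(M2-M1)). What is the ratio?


M2 - M1 = 5.1 - 4.2 = 0.9
1.5 * 0.9 = 1.35
ratio = 10^1.35 = 22.39

22.39


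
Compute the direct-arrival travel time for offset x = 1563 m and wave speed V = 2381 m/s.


t = x / V
= 1563 / 2381
= 0.6564 s

0.6564


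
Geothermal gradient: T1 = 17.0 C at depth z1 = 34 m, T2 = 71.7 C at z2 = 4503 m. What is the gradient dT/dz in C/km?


dT = 71.7 - 17.0 = 54.7 C
dz = 4503 - 34 = 4469 m
gradient = dT/dz * 1000 = 54.7/4469 * 1000 = 12.2399 C/km

12.2399


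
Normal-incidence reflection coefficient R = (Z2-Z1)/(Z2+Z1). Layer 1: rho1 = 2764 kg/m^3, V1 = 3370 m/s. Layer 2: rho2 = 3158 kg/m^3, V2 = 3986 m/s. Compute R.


Z1 = 2764 * 3370 = 9314680
Z2 = 3158 * 3986 = 12587788
R = (12587788 - 9314680) / (12587788 + 9314680) = 3273108 / 21902468 = 0.1494

0.1494


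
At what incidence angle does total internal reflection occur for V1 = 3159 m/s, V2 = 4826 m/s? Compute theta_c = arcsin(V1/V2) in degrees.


V1/V2 = 3159/4826 = 0.654579
theta_c = arcsin(0.654579) = 40.8878 degrees

40.8878


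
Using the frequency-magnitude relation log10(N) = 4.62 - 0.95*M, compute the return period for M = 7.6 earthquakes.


log10(N) = 4.62 - 0.95*7.6 = -2.6
N = 10^-2.6 = 0.002512
T = 1/N = 1/0.002512 = 398.1072 years

398.1072


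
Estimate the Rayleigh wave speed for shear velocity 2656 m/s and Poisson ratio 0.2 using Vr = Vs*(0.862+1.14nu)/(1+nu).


Numerator factor = 0.862 + 1.14*0.2 = 1.09
Denominator = 1 + 0.2 = 1.2
Vr = 2656 * 1.09 / 1.2 = 2412.53 m/s

2412.53


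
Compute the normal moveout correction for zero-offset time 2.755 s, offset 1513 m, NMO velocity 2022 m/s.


x/Vnmo = 1513/2022 = 0.748269
(x/Vnmo)^2 = 0.559907
t0^2 = 7.590025
sqrt(7.590025 + 0.559907) = 2.854808
dt = 2.854808 - 2.755 = 0.099808

0.099808


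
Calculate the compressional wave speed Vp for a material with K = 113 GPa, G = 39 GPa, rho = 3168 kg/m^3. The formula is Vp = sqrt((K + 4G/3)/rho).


First compute the effective modulus:
K + 4G/3 = 113e9 + 4*39e9/3 = 165000000000.0 Pa
Then divide by density:
165000000000.0 / 3168 = 52083333.3333 Pa/(kg/m^3)
Take the square root:
Vp = sqrt(52083333.3333) = 7216.88 m/s

7216.88


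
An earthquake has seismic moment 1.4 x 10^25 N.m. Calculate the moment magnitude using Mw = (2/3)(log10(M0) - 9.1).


log10(M0) = log10(1.4 x 10^25) = 25.1461
Mw = 2/3 * (25.1461 - 9.1)
= 2/3 * 16.0461
= 10.7

10.7


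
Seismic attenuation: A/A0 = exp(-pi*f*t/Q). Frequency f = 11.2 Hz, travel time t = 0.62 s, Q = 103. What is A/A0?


pi*f*t/Q = pi*11.2*0.62/103 = 0.211798
A/A0 = exp(-0.211798) = 0.809128

0.809128


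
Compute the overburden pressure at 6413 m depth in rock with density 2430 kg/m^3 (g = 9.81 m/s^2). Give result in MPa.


P = rho * g * z / 1e6
= 2430 * 9.81 * 6413 / 1e6
= 152875017.9 / 1e6
= 152.875 MPa

152.875


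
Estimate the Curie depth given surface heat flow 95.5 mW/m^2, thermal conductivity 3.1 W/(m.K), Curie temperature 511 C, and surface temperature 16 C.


T_Curie - T_surf = 511 - 16 = 495 C
Convert q to W/m^2: 95.5 mW/m^2 = 0.0955 W/m^2
d = 495 * 3.1 / 0.0955 = 16068.06 m

16068.06


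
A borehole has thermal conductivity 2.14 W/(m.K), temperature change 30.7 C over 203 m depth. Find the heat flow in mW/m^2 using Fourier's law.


q = k * dT / dz * 1000
= 2.14 * 30.7 / 203 * 1000
= 0.323635 * 1000
= 323.6355 mW/m^2

323.6355


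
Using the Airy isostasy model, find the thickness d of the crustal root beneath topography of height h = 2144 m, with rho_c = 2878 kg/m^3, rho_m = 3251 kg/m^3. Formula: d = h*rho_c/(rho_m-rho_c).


rho_m - rho_c = 3251 - 2878 = 373
d = 2144 * 2878 / 373
= 6170432 / 373
= 16542.71 m

16542.71


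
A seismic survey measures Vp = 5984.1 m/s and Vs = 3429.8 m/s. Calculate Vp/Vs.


Vp/Vs = 5984.1 / 3429.8
= 1.7447

1.7447


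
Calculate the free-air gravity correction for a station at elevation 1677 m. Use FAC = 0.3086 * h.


FAC = 0.3086 * h
= 0.3086 * 1677
= 517.5222 mGal

517.5222


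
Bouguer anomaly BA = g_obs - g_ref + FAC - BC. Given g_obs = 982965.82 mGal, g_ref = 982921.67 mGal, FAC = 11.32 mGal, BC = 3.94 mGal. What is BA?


BA = g_obs - g_ref + FAC - BC
= 982965.82 - 982921.67 + 11.32 - 3.94
= 51.53 mGal

51.53


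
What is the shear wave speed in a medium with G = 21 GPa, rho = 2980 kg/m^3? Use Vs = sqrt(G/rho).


Convert G to Pa: G = 21e9 Pa
Compute G/rho = 21e9 / 2980 = 7046979.8658
Vs = sqrt(7046979.8658) = 2654.61 m/s

2654.61


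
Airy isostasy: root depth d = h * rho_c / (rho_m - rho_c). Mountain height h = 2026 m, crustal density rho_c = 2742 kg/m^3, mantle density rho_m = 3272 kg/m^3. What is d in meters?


rho_m - rho_c = 3272 - 2742 = 530
d = 2026 * 2742 / 530
= 5555292 / 530
= 10481.68 m

10481.68


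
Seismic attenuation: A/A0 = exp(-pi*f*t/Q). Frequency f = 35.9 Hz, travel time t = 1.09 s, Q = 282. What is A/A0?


pi*f*t/Q = pi*35.9*1.09/282 = 0.435935
A/A0 = exp(-0.435935) = 0.64666

0.64666


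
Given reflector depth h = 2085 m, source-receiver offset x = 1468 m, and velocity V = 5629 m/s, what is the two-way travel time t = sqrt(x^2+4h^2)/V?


x^2 + 4h^2 = 1468^2 + 4*2085^2 = 2155024 + 17388900 = 19543924
sqrt(19543924) = 4420.851
t = 4420.851 / 5629 = 0.7854 s

0.7854


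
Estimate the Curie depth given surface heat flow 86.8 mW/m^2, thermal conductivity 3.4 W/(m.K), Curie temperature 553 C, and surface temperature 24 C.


T_Curie - T_surf = 553 - 24 = 529 C
Convert q to W/m^2: 86.8 mW/m^2 = 0.0868 W/m^2
d = 529 * 3.4 / 0.0868 = 20721.2 m

20721.2


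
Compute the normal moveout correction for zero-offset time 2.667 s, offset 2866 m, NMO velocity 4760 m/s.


x/Vnmo = 2866/4760 = 0.602101
(x/Vnmo)^2 = 0.362525
t0^2 = 7.112889
sqrt(7.112889 + 0.362525) = 2.73412
dt = 2.73412 - 2.667 = 0.06712

0.06712


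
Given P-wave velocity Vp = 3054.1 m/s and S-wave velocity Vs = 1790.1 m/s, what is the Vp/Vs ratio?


Vp/Vs = 3054.1 / 1790.1
= 1.7061

1.7061


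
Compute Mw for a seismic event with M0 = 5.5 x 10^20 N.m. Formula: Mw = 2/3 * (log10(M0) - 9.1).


log10(M0) = log10(5.5 x 10^20) = 20.7404
Mw = 2/3 * (20.7404 - 9.1)
= 2/3 * 11.6404
= 7.76

7.76


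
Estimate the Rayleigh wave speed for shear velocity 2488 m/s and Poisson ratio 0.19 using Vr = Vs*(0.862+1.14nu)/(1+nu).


Numerator factor = 0.862 + 1.14*0.19 = 1.0786
Denominator = 1 + 0.19 = 1.19
Vr = 2488 * 1.0786 / 1.19 = 2255.09 m/s

2255.09


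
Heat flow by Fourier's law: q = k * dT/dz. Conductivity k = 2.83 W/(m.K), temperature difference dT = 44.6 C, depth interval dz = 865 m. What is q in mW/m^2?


q = k * dT / dz * 1000
= 2.83 * 44.6 / 865 * 1000
= 0.145917 * 1000
= 145.9168 mW/m^2

145.9168


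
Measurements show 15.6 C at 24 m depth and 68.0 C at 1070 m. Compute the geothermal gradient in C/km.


dT = 68.0 - 15.6 = 52.4 C
dz = 1070 - 24 = 1046 m
gradient = dT/dz * 1000 = 52.4/1046 * 1000 = 50.0956 C/km

50.0956


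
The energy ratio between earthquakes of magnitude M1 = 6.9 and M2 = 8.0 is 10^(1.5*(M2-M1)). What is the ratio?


M2 - M1 = 8.0 - 6.9 = 1.1
1.5 * 1.1 = 1.65
ratio = 10^1.65 = 44.67

44.67


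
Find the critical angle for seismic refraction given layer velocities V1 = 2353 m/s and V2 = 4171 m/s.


V1/V2 = 2353/4171 = 0.564133
theta_c = arcsin(0.564133) = 34.3421 degrees

34.3421


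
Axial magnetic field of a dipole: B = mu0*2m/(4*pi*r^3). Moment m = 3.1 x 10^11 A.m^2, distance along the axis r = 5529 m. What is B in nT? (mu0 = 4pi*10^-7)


m = 3.1 x 10^11 = 310000000000 A.m^2
2m = 620000000000 A.m^2
r^3 = 5529^3 = 169020650889
B = (4pi*10^-7) * 620000000000 / (4*pi * 169020650889) * 1e9
= 779114.97809 / 2123976140551.39 * 1e9
= 366.8191 nT

366.8191


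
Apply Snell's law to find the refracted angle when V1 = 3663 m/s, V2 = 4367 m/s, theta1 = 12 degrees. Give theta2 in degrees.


sin(theta1) = sin(12 deg) = 0.207912
sin(theta2) = V2/V1 * sin(theta1) = 4367/3663 * 0.207912 = 0.247871
theta2 = arcsin(0.247871) = 14.3515 degrees

14.3515


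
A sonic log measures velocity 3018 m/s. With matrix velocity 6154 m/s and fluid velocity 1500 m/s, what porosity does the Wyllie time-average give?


1/V - 1/Vm = 1/3018 - 1/6154 = 0.00016885
1/Vf - 1/Vm = 1/1500 - 1/6154 = 0.00050417
phi = 0.00016885 / 0.00050417 = 0.3349

0.3349


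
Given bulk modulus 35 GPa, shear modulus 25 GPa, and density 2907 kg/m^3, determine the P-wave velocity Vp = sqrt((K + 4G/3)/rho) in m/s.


First compute the effective modulus:
K + 4G/3 = 35e9 + 4*25e9/3 = 68333333333.33 Pa
Then divide by density:
68333333333.33 / 2907 = 23506478.6148 Pa/(kg/m^3)
Take the square root:
Vp = sqrt(23506478.6148) = 4848.35 m/s

4848.35


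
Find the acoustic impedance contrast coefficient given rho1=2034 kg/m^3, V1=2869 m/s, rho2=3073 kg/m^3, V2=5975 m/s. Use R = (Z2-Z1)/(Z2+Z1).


Z1 = 2034 * 2869 = 5835546
Z2 = 3073 * 5975 = 18361175
R = (18361175 - 5835546) / (18361175 + 5835546) = 12525629 / 24196721 = 0.5177

0.5177


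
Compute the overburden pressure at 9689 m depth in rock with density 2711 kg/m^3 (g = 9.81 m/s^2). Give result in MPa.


P = rho * g * z / 1e6
= 2711 * 9.81 * 9689 / 1e6
= 257678082.99 / 1e6
= 257.6781 MPa

257.6781


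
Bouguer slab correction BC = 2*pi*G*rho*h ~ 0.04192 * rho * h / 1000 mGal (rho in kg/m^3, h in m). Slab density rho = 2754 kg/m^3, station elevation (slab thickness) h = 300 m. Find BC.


BC = 0.04192 * rho * h / 1000
= 0.04192 * 2754 * 300 / 1000
= 34.6343 mGal

34.6343


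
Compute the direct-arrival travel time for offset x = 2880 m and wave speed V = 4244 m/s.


t = x / V
= 2880 / 4244
= 0.6786 s

0.6786


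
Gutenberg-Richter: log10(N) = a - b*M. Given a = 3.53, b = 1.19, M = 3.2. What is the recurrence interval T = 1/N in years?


log10(N) = 3.53 - 1.19*3.2 = -0.278
N = 10^-0.278 = 0.52723
T = 1/N = 1/0.52723 = 1.8967 years

1.8967


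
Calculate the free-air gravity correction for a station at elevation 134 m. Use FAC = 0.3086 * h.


FAC = 0.3086 * h
= 0.3086 * 134
= 41.3524 mGal

41.3524


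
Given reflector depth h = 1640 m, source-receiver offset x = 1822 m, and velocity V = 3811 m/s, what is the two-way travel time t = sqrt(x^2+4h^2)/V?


x^2 + 4h^2 = 1822^2 + 4*1640^2 = 3319684 + 10758400 = 14078084
sqrt(14078084) = 3752.0773
t = 3752.0773 / 3811 = 0.9845 s

0.9845


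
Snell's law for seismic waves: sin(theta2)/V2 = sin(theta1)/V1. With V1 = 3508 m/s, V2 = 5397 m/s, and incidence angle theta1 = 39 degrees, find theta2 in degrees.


sin(theta1) = sin(39 deg) = 0.62932
sin(theta2) = V2/V1 * sin(theta1) = 5397/3508 * 0.62932 = 0.968199
theta2 = arcsin(0.968199) = 75.5118 degrees

75.5118


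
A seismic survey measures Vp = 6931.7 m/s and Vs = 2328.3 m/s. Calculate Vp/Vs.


Vp/Vs = 6931.7 / 2328.3
= 2.9772

2.9772


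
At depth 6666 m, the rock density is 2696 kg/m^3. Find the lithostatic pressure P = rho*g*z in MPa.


P = rho * g * z / 1e6
= 2696 * 9.81 * 6666 / 1e6
= 176300768.16 / 1e6
= 176.3008 MPa

176.3008


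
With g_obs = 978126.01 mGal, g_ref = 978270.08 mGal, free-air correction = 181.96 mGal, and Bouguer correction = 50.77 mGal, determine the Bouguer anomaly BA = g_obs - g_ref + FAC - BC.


BA = g_obs - g_ref + FAC - BC
= 978126.01 - 978270.08 + 181.96 - 50.77
= -12.88 mGal

-12.88


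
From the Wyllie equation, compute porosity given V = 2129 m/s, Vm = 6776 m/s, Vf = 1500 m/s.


1/V - 1/Vm = 1/2129 - 1/6776 = 0.00032212
1/Vf - 1/Vm = 1/1500 - 1/6776 = 0.00051909
phi = 0.00032212 / 0.00051909 = 0.6206

0.6206


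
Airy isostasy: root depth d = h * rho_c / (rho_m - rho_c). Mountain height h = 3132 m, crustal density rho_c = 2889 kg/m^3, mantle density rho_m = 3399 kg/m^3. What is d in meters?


rho_m - rho_c = 3399 - 2889 = 510
d = 3132 * 2889 / 510
= 9048348 / 510
= 17741.86 m

17741.86


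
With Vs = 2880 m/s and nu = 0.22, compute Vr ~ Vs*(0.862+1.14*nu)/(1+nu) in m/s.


Numerator factor = 0.862 + 1.14*0.22 = 1.1128
Denominator = 1 + 0.22 = 1.22
Vr = 2880 * 1.1128 / 1.22 = 2626.94 m/s

2626.94


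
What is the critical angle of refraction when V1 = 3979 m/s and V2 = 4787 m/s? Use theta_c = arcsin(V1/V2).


V1/V2 = 3979/4787 = 0.83121
theta_c = arcsin(0.83121) = 56.2232 degrees

56.2232


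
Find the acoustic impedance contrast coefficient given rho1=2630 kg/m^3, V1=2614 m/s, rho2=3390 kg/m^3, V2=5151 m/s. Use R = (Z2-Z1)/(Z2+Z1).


Z1 = 2630 * 2614 = 6874820
Z2 = 3390 * 5151 = 17461890
R = (17461890 - 6874820) / (17461890 + 6874820) = 10587070 / 24336710 = 0.435

0.435


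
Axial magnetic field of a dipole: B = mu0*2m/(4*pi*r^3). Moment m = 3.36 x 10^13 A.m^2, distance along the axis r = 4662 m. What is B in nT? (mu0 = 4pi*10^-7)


m = 3.36 x 10^13 = 33600000000000 A.m^2
2m = 67200000000000 A.m^2
r^3 = 4662^3 = 101325045528
B = (4pi*10^-7) * 67200000000000 / (4*pi * 101325045528) * 1e9
= 84446010.528494 / 1273288074621.66 * 1e9
= 66321.2137 nT

66321.2137


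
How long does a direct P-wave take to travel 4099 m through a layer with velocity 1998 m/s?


t = x / V
= 4099 / 1998
= 2.0516 s

2.0516


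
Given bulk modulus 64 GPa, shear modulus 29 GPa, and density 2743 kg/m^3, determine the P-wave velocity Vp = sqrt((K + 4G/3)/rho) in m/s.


First compute the effective modulus:
K + 4G/3 = 64e9 + 4*29e9/3 = 102666666666.67 Pa
Then divide by density:
102666666666.67 / 2743 = 37428606.149 Pa/(kg/m^3)
Take the square root:
Vp = sqrt(37428606.149) = 6117.89 m/s

6117.89


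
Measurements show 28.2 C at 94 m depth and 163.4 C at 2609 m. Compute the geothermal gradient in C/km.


dT = 163.4 - 28.2 = 135.2 C
dz = 2609 - 94 = 2515 m
gradient = dT/dz * 1000 = 135.2/2515 * 1000 = 53.7575 C/km

53.7575


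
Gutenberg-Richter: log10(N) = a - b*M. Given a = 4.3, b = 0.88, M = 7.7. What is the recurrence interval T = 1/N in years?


log10(N) = 4.3 - 0.88*7.7 = -2.476
N = 10^-2.476 = 0.003342
T = 1/N = 1/0.003342 = 299.2265 years

299.2265


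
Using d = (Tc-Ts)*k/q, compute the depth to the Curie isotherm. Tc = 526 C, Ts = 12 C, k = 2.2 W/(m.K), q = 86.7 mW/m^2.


T_Curie - T_surf = 526 - 12 = 514 C
Convert q to W/m^2: 86.7 mW/m^2 = 0.0867 W/m^2
d = 514 * 2.2 / 0.0867 = 13042.68 m

13042.68


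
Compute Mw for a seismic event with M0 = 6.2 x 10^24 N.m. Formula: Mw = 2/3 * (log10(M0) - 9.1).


log10(M0) = log10(6.2 x 10^24) = 24.7924
Mw = 2/3 * (24.7924 - 9.1)
= 2/3 * 15.6924
= 10.46

10.46


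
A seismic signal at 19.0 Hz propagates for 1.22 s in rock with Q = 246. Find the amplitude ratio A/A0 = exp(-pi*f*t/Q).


pi*f*t/Q = pi*19.0*1.22/246 = 0.296025
A/A0 = exp(-0.296025) = 0.743769

0.743769


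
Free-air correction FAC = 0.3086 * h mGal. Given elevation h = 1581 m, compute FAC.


FAC = 0.3086 * h
= 0.3086 * 1581
= 487.8966 mGal

487.8966


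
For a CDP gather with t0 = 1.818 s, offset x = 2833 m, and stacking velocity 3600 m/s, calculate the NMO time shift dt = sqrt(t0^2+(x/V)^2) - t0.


x/Vnmo = 2833/3600 = 0.786944
(x/Vnmo)^2 = 0.619282
t0^2 = 3.305124
sqrt(3.305124 + 0.619282) = 1.981011
dt = 1.981011 - 1.818 = 0.163011

0.163011


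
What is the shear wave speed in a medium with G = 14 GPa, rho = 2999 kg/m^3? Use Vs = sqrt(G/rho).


Convert G to Pa: G = 14e9 Pa
Compute G/rho = 14e9 / 2999 = 4668222.7409
Vs = sqrt(4668222.7409) = 2160.61 m/s

2160.61


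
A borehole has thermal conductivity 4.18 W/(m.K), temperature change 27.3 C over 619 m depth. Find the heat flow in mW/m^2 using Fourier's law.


q = k * dT / dz * 1000
= 4.18 * 27.3 / 619 * 1000
= 0.184352 * 1000
= 184.3522 mW/m^2

184.3522


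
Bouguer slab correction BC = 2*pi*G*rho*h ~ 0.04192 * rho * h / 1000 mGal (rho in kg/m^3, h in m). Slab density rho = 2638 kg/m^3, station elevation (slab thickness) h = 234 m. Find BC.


BC = 0.04192 * rho * h / 1000
= 0.04192 * 2638 * 234 / 1000
= 25.8769 mGal

25.8769


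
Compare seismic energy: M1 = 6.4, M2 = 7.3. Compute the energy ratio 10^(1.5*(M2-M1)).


M2 - M1 = 7.3 - 6.4 = 0.9
1.5 * 0.9 = 1.35
ratio = 10^1.35 = 22.39

22.39


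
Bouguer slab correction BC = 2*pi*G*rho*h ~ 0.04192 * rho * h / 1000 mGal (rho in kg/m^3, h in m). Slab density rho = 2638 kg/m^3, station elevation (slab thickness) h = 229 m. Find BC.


BC = 0.04192 * rho * h / 1000
= 0.04192 * 2638 * 229 / 1000
= 25.324 mGal

25.324


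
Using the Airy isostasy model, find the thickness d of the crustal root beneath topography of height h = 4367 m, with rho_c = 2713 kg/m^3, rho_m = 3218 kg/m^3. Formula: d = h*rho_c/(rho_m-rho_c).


rho_m - rho_c = 3218 - 2713 = 505
d = 4367 * 2713 / 505
= 11847671 / 505
= 23460.73 m

23460.73


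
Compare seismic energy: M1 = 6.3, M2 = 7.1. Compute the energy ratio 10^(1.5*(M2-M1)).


M2 - M1 = 7.1 - 6.3 = 0.8
1.5 * 0.8 = 1.2
ratio = 10^1.2 = 15.85

15.85


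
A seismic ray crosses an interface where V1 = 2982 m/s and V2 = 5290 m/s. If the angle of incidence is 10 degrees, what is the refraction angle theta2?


sin(theta1) = sin(10 deg) = 0.173648
sin(theta2) = V2/V1 * sin(theta1) = 5290/2982 * 0.173648 = 0.308048
theta2 = arcsin(0.308048) = 17.9416 degrees

17.9416


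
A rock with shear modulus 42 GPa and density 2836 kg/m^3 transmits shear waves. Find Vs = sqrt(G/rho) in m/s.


Convert G to Pa: G = 42e9 Pa
Compute G/rho = 42e9 / 2836 = 14809590.9732
Vs = sqrt(14809590.9732) = 3848.32 m/s

3848.32


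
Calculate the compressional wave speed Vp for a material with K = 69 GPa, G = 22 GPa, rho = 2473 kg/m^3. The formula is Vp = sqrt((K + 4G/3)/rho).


First compute the effective modulus:
K + 4G/3 = 69e9 + 4*22e9/3 = 98333333333.33 Pa
Then divide by density:
98333333333.33 / 2473 = 39762771.263 Pa/(kg/m^3)
Take the square root:
Vp = sqrt(39762771.263) = 6305.77 m/s

6305.77


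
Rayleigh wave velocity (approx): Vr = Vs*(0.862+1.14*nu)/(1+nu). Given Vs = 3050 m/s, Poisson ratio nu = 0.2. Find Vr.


Numerator factor = 0.862 + 1.14*0.2 = 1.09
Denominator = 1 + 0.2 = 1.2
Vr = 3050 * 1.09 / 1.2 = 2770.42 m/s

2770.42


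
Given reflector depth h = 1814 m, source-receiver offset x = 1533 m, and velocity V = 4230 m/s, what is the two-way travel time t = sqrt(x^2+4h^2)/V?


x^2 + 4h^2 = 1533^2 + 4*1814^2 = 2350089 + 13162384 = 15512473
sqrt(15512473) = 3938.5877
t = 3938.5877 / 4230 = 0.9311 s

0.9311


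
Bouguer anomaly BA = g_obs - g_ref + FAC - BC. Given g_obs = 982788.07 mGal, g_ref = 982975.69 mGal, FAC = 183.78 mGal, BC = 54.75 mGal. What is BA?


BA = g_obs - g_ref + FAC - BC
= 982788.07 - 982975.69 + 183.78 - 54.75
= -58.59 mGal

-58.59


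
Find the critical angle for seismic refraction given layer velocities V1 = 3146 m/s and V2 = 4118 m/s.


V1/V2 = 3146/4118 = 0.763963
theta_c = arcsin(0.763963) = 49.8148 degrees

49.8148


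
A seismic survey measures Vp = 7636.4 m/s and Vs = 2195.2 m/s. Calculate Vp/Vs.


Vp/Vs = 7636.4 / 2195.2
= 3.4787

3.4787


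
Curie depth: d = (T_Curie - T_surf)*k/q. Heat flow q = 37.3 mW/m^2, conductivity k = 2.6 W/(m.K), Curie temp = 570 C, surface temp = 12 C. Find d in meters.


T_Curie - T_surf = 570 - 12 = 558 C
Convert q to W/m^2: 37.3 mW/m^2 = 0.0373 W/m^2
d = 558 * 2.6 / 0.0373 = 38895.44 m

38895.44


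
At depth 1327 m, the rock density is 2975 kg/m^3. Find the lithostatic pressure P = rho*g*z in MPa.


P = rho * g * z / 1e6
= 2975 * 9.81 * 1327 / 1e6
= 38728163.25 / 1e6
= 38.7282 MPa

38.7282


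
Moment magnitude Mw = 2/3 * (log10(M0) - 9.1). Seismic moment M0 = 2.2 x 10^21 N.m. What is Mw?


log10(M0) = log10(2.2 x 10^21) = 21.3424
Mw = 2/3 * (21.3424 - 9.1)
= 2/3 * 12.2424
= 8.16

8.16


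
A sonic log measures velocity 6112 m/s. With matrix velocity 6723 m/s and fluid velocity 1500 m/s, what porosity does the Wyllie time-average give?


1/V - 1/Vm = 1/6112 - 1/6723 = 1.487e-05
1/Vf - 1/Vm = 1/1500 - 1/6723 = 0.00051792
phi = 1.487e-05 / 0.00051792 = 0.0287

0.0287


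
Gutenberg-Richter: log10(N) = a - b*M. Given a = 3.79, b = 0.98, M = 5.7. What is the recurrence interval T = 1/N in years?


log10(N) = 3.79 - 0.98*5.7 = -1.796
N = 10^-1.796 = 0.015996
T = 1/N = 1/0.015996 = 62.5173 years

62.5173


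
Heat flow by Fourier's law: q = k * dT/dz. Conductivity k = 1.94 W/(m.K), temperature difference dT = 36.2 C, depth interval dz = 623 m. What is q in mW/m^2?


q = k * dT / dz * 1000
= 1.94 * 36.2 / 623 * 1000
= 0.112726 * 1000
= 112.7255 mW/m^2

112.7255


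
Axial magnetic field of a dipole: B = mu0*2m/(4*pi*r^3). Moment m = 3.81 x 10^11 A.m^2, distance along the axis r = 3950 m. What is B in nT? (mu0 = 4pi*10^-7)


m = 3.81 x 10^11 = 381000000000 A.m^2
2m = 762000000000 A.m^2
r^3 = 3950^3 = 61629875000
B = (4pi*10^-7) * 762000000000 / (4*pi * 61629875000) * 1e9
= 957557.440814 / 774463850166.63 * 1e9
= 1236.4133 nT

1236.4133


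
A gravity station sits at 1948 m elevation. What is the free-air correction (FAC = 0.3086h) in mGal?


FAC = 0.3086 * h
= 0.3086 * 1948
= 601.1528 mGal

601.1528


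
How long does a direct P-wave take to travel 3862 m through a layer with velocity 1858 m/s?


t = x / V
= 3862 / 1858
= 2.0786 s

2.0786


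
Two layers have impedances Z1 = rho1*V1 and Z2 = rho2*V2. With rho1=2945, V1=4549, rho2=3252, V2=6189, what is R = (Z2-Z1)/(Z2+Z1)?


Z1 = 2945 * 4549 = 13396805
Z2 = 3252 * 6189 = 20126628
R = (20126628 - 13396805) / (20126628 + 13396805) = 6729823 / 33523433 = 0.2007

0.2007


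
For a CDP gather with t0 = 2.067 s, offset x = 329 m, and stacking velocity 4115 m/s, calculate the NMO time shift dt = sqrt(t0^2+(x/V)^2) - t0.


x/Vnmo = 329/4115 = 0.079951
(x/Vnmo)^2 = 0.006392
t0^2 = 4.272489
sqrt(4.272489 + 0.006392) = 2.068546
dt = 2.068546 - 2.067 = 0.001546

0.001546


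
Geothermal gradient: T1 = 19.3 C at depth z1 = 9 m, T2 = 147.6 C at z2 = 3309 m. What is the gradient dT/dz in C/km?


dT = 147.6 - 19.3 = 128.3 C
dz = 3309 - 9 = 3300 m
gradient = dT/dz * 1000 = 128.3/3300 * 1000 = 38.8788 C/km

38.8788


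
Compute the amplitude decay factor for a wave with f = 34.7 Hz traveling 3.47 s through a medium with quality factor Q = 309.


pi*f*t/Q = pi*34.7*3.47/309 = 1.224194
A/A0 = exp(-1.224194) = 0.293994

0.293994


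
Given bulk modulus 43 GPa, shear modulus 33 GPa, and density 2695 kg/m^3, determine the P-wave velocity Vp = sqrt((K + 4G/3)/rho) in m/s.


First compute the effective modulus:
K + 4G/3 = 43e9 + 4*33e9/3 = 87000000000.0 Pa
Then divide by density:
87000000000.0 / 2695 = 32282003.7106 Pa/(kg/m^3)
Take the square root:
Vp = sqrt(32282003.7106) = 5681.73 m/s

5681.73


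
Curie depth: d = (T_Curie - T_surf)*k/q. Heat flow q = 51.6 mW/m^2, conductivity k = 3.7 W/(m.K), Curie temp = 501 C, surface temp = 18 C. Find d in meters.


T_Curie - T_surf = 501 - 18 = 483 C
Convert q to W/m^2: 51.6 mW/m^2 = 0.0516 W/m^2
d = 483 * 3.7 / 0.0516 = 34633.72 m

34633.72


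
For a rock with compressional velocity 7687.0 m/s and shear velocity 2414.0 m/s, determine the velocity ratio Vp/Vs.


Vp/Vs = 7687.0 / 2414.0
= 3.1843

3.1843


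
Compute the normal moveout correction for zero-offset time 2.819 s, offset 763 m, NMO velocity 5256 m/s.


x/Vnmo = 763/5256 = 0.145167
(x/Vnmo)^2 = 0.021074
t0^2 = 7.946761
sqrt(7.946761 + 0.021074) = 2.822735
dt = 2.822735 - 2.819 = 0.003735

0.003735


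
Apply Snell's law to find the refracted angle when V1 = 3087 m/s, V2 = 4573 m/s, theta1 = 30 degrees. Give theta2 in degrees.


sin(theta1) = sin(30 deg) = 0.5
sin(theta2) = V2/V1 * sin(theta1) = 4573/3087 * 0.5 = 0.740687
theta2 = arcsin(0.740687) = 47.7899 degrees

47.7899


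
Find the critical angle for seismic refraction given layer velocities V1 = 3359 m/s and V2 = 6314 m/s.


V1/V2 = 3359/6314 = 0.531992
theta_c = arcsin(0.531992) = 32.1402 degrees

32.1402


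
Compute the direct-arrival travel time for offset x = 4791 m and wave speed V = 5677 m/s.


t = x / V
= 4791 / 5677
= 0.8439 s

0.8439


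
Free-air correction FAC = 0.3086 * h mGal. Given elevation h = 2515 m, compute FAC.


FAC = 0.3086 * h
= 0.3086 * 2515
= 776.129 mGal

776.129


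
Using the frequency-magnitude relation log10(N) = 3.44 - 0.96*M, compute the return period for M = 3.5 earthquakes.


log10(N) = 3.44 - 0.96*3.5 = 0.08
N = 10^0.08 = 1.202264
T = 1/N = 1/1.202264 = 0.8318 years

0.8318


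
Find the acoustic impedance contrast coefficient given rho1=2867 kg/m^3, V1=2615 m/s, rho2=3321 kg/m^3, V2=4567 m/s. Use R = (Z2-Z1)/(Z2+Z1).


Z1 = 2867 * 2615 = 7497205
Z2 = 3321 * 4567 = 15167007
R = (15167007 - 7497205) / (15167007 + 7497205) = 7669802 / 22664212 = 0.3384

0.3384


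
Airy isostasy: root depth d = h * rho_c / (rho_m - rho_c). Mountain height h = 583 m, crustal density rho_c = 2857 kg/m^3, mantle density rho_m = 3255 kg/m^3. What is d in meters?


rho_m - rho_c = 3255 - 2857 = 398
d = 583 * 2857 / 398
= 1665631 / 398
= 4185.0 m

4185.0


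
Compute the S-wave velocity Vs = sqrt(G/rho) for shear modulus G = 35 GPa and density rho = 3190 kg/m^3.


Convert G to Pa: G = 35e9 Pa
Compute G/rho = 35e9 / 3190 = 10971786.8339
Vs = sqrt(10971786.8339) = 3312.37 m/s

3312.37


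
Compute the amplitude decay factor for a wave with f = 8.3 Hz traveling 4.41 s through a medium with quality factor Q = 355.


pi*f*t/Q = pi*8.3*4.41/355 = 0.32392
A/A0 = exp(-0.32392) = 0.723308

0.723308


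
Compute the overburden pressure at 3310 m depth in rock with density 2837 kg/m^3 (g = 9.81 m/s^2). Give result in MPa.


P = rho * g * z / 1e6
= 2837 * 9.81 * 3310 / 1e6
= 92120510.7 / 1e6
= 92.1205 MPa

92.1205


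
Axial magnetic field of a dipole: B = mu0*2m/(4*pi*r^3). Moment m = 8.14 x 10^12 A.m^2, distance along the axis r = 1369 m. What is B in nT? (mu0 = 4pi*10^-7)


m = 8.14 x 10^12 = 8140000000000 A.m^2
2m = 16280000000000 A.m^2
r^3 = 1369^3 = 2565726409
B = (4pi*10^-7) * 16280000000000 / (4*pi * 2565726409) * 1e9
= 20458051.360177 / 32241868950.54 * 1e9
= 634518.16 nT

634518.16


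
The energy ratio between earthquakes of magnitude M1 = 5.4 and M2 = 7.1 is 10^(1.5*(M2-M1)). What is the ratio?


M2 - M1 = 7.1 - 5.4 = 1.7
1.5 * 1.7 = 2.55
ratio = 10^2.55 = 354.81

354.81


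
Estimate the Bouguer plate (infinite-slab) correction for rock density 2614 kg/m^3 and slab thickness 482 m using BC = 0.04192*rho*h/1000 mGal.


BC = 0.04192 * rho * h / 1000
= 0.04192 * 2614 * 482 / 1000
= 52.817 mGal

52.817


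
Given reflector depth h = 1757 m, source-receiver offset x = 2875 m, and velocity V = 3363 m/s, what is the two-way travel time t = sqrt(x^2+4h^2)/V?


x^2 + 4h^2 = 2875^2 + 4*1757^2 = 8265625 + 12348196 = 20613821
sqrt(20613821) = 4540.2446
t = 4540.2446 / 3363 = 1.3501 s

1.3501


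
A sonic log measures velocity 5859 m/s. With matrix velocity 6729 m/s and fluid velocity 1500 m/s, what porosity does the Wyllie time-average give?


1/V - 1/Vm = 1/5859 - 1/6729 = 2.207e-05
1/Vf - 1/Vm = 1/1500 - 1/6729 = 0.00051806
phi = 2.207e-05 / 0.00051806 = 0.0426

0.0426


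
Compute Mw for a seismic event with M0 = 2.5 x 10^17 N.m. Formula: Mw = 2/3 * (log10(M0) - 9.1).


log10(M0) = log10(2.5 x 10^17) = 17.3979
Mw = 2/3 * (17.3979 - 9.1)
= 2/3 * 8.2979
= 5.53

5.53


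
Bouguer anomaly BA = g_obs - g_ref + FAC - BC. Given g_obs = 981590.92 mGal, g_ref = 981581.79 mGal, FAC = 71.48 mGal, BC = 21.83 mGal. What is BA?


BA = g_obs - g_ref + FAC - BC
= 981590.92 - 981581.79 + 71.48 - 21.83
= 58.78 mGal

58.78


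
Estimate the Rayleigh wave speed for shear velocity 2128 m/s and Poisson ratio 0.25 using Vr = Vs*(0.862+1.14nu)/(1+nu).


Numerator factor = 0.862 + 1.14*0.25 = 1.147
Denominator = 1 + 0.25 = 1.25
Vr = 2128 * 1.147 / 1.25 = 1952.65 m/s

1952.65
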